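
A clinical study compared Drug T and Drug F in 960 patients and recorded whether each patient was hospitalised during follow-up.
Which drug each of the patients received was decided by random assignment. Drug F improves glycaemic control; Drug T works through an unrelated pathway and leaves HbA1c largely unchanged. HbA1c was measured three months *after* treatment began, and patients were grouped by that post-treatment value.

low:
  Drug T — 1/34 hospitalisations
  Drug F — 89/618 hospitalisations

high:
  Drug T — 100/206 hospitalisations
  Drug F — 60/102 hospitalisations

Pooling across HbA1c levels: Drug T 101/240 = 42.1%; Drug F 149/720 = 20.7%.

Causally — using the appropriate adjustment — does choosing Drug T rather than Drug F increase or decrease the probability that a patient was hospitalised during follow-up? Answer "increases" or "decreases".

increases

HbA1c is recorded after the drug and is itself shifted by it — it sits on the causal path from drug to outcome. Conditioning on a mediator would strip out part of the effect we want; the pooled comparison gives the total causal effect.
Pooled: Drug T 42.1% vs Drug F 20.7%; Drug F is lower overall.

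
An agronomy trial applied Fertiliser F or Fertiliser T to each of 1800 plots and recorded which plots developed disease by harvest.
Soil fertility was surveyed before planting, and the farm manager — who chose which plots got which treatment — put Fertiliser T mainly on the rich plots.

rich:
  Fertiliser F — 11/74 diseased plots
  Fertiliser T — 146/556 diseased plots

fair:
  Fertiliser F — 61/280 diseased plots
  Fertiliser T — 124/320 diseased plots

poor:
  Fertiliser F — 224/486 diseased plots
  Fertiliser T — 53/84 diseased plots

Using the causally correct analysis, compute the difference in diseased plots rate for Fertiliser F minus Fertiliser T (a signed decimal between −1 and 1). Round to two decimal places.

-0.15

Here soil fertility is a common cause — it drives both which fertiliser a case falls under and the outcome. The crude comparison mixes populations; the stratum-specific rates are the causally relevant ones.
Adjusting over the population distribution of soil fertility: 0.350·(0.149−0.263) + 0.333·(0.218−0.388) + 0.317·(0.461−0.631) = -0.150.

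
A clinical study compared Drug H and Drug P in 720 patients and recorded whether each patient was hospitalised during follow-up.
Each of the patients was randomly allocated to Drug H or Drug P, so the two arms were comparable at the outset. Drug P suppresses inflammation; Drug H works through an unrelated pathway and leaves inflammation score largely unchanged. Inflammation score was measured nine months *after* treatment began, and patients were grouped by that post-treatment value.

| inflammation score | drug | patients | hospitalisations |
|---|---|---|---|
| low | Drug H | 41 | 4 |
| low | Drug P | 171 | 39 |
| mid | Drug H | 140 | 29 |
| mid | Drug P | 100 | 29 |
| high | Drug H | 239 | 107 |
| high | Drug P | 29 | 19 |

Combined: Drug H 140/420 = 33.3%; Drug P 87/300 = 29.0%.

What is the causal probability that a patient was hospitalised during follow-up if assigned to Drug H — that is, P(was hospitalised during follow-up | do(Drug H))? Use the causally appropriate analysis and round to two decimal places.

The inflammation score-specific comparison favours Drug H throughout, but the pooled figures favour Drug P. The question is whether to condition on inflammation score.
Stratifying would compare drugs among patients the drugs themselves sorted into inflammation score groups — a form of selection on an intermediate. The unconditioned pooled rates give the total causal effect.
So P(outcome | do(Drug H)) is just the pooled rate for Drug H: 140/420 = 0.333.

0.33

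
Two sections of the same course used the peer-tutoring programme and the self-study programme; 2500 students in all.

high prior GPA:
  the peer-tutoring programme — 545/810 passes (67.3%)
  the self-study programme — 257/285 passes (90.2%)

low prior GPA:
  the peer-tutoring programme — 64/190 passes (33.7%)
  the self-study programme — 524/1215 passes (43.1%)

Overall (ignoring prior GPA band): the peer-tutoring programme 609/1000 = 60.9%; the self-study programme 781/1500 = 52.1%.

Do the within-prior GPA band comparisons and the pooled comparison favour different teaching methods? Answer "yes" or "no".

Within each prior GPA band level (high prior GPA 67.3% vs 90.2%; low prior GPA 33.7% vs 43.1%), the self-study programme has the higher rate every time. Pooled: 60.9% vs 52.1% — the peer-tutoring programme has the higher rate overall. The two comparisons disagree.

yes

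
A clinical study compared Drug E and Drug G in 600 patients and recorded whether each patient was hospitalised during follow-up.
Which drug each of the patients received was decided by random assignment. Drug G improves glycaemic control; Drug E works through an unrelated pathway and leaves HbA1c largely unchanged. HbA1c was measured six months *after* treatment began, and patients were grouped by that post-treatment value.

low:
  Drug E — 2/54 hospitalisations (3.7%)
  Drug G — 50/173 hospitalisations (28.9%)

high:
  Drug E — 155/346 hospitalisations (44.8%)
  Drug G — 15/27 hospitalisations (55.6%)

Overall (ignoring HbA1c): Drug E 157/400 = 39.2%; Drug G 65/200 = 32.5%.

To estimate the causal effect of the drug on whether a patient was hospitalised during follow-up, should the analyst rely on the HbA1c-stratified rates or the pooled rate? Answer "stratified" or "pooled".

Because the drug influences HbA1c, HbA1c is a post-treatment mediator, not a confounder. Stratifying on it would bias the estimate; the causal effect is the crude pooled difference.
Pooled: Drug E 39.2% vs Drug G 32.5%; Drug G is lower overall.

pooled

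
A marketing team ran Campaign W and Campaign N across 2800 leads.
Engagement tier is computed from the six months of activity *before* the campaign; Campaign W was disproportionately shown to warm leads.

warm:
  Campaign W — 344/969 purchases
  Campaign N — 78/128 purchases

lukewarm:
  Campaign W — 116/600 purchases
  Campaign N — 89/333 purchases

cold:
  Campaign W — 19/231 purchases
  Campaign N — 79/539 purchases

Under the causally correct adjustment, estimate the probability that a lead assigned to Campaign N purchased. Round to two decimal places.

0.37

Within every engagement tier level Campaign N has the higher rate, yet pooled Campaign W does — Simpson's reversal.
Since engagement tier is a pre-existing factor (not a product of the campaign) and it affects the outcome on its own, it is a confounder. The stratified rates, not the pooled rate, identify the causal effect.
Standardising Campaign N to the population engagement tier mix: 0.392·78/128 + 0.333·89/333 + 0.275·79/539 = 0.368.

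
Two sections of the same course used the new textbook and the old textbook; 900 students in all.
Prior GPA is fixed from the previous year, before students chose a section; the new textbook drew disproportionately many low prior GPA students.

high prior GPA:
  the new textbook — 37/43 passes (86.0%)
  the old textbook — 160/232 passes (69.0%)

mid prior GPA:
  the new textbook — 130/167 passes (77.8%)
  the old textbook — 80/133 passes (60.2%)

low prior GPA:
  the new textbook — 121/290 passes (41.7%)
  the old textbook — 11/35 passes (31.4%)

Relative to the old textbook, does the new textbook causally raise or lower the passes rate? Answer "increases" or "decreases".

increases

Prior GPA band satisfies the back-door criterion: it is not a descendant of the teaching method, and it blocks the spurious path from teaching method to outcome. Adjusting for it (i.e., using the within-prior GPA band rates) gives the causal effect.
Within each level — high prior GPA: 86.0% vs 69.0%; mid prior GPA: 77.8% vs 60.2%; low prior GPA: 41.7% vs 31.4% — the new textbook is higher every time.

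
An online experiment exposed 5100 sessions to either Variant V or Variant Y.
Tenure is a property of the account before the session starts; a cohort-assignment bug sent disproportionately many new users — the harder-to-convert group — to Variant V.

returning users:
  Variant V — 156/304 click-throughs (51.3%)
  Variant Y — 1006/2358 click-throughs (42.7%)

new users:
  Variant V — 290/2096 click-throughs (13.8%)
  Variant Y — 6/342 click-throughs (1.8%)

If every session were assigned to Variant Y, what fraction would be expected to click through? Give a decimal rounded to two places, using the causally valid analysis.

0.23

The stratified and pooled comparisons disagree (Variant V wins within each user tenure; Variant Y wins overall), so the answer turns on the causal role of user tenure.
User tenure satisfies the back-door criterion: it is not a descendant of the variant, and it blocks the spurious path from variant to outcome. Adjusting for it (i.e., using the within-user tenure rates) gives the causal effect.
Standardising Variant Y to the population user tenure mix: 0.522·1006/2358 + 0.478·6/342 = 0.231.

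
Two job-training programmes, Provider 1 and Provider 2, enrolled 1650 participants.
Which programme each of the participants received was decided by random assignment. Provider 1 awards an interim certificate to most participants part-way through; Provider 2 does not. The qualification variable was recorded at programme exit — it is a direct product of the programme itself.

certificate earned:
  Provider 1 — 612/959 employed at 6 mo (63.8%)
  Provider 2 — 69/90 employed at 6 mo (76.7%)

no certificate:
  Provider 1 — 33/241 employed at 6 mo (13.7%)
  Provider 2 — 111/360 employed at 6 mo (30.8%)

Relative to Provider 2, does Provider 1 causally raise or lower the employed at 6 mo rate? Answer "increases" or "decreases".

Provider 2 is higher inside every qualification attained during the programme stratum but Provider 1 is higher in aggregate. Whether to stratify depends on how qualification attained during the programme relates to the programme.
The distribution of qualification attained during the programme is itself part of what the programme does — it is an intermediate outcome. Holding it fixed would remove that part of the effect; the total effect is the pooled difference.
Pooled: Provider 1 53.8% vs Provider 2 40.0%; Provider 1 is higher overall.

increases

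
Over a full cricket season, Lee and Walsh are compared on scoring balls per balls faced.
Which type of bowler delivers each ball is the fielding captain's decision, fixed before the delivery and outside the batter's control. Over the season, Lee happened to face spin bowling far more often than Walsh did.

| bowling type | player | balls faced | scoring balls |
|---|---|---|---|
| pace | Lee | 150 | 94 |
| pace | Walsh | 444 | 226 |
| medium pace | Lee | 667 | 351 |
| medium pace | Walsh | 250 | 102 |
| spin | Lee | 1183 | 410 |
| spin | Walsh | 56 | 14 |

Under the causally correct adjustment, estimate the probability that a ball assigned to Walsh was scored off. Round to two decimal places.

Within every bowling type level Lee has the higher rate, yet pooled Walsh does — Simpson's reversal.
Bowling type satisfies the back-door criterion: it is not a descendant of the player, and it blocks the spurious path from player to outcome. Adjusting for it (i.e., using the within-bowling type rates) gives the causal effect.
Standardising Walsh to the population bowling type mix: 0.216·226/444 + 0.333·102/250 + 0.451·14/56 = 0.359.

0.36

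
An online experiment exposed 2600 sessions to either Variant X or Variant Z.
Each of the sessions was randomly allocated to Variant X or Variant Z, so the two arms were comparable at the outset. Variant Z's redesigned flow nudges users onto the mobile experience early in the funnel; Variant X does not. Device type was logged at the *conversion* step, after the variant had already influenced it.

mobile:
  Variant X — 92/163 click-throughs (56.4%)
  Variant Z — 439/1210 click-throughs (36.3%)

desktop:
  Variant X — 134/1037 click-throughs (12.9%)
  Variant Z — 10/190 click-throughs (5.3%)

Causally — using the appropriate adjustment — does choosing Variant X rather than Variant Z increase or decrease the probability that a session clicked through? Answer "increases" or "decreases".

decreases

Stratifying would compare variants among sessions the variants themselves sorted into device type groups — a form of selection on an intermediate. The unconditioned pooled rates give the total causal effect.
Pooled: Variant X 18.8% vs Variant Z 32.1%; Variant Z is higher overall.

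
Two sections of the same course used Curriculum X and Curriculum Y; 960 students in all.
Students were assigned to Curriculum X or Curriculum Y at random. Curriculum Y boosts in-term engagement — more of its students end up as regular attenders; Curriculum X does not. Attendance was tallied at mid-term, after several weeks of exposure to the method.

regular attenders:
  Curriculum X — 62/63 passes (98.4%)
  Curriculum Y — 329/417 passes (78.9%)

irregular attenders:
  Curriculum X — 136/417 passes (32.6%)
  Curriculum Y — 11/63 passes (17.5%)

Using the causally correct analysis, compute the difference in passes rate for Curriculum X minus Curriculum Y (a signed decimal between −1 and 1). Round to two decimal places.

-0.30

Mid-term attendance here is a post-treatment variable shaped by the teaching method; conditioning on it would introduce bias rather than remove it. The overall comparison is the causal one.
The causal difference is the pooled difference: 0.412 − 0.708 = -0.296.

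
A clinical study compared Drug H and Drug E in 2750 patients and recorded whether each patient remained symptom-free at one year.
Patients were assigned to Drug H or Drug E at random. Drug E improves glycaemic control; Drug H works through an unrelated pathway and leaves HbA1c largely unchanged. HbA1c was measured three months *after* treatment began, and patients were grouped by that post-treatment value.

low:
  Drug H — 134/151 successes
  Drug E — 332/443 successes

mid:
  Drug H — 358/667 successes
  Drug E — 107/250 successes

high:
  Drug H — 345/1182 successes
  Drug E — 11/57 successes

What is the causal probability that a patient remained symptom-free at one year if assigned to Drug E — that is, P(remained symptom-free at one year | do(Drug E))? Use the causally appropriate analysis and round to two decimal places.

HbA1c lies on the pathway drug → HbA1c → outcome, so adjusting for it blocks the indirect effect. For the total causal effect of drug, use the unadjusted pooled rates.
So P(outcome | do(Drug E)) is just the pooled rate for Drug E: 450/750 = 0.600.

0.60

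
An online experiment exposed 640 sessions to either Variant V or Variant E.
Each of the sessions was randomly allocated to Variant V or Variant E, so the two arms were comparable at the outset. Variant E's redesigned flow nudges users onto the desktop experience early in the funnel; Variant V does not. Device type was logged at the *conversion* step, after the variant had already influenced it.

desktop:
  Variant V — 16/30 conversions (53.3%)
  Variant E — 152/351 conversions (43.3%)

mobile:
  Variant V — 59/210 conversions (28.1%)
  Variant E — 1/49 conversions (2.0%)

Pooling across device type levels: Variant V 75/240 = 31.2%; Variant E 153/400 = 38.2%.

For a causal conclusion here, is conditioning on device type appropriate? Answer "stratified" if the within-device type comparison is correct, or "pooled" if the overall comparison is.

pooled

Stratifying would compare variants among sessions the variants themselves sorted into device type groups — a form of selection on an intermediate. The unconditioned pooled rates give the total causal effect.
Pooled: Variant V 31.2% vs Variant E 38.2%; Variant E is higher overall.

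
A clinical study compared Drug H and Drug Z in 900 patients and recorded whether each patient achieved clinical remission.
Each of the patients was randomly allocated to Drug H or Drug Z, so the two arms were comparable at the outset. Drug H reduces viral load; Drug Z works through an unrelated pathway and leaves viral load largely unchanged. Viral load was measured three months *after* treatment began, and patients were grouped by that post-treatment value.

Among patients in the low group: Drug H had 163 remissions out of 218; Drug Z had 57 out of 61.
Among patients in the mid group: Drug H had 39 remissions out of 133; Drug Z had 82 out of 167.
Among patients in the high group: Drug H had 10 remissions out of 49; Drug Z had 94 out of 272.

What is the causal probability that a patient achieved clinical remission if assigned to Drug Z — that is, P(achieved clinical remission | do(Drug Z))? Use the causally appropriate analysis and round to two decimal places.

0.47

Drug Z is higher inside every viral load stratum but Drug H is higher in aggregate. Whether to stratify depends on how viral load relates to the drug.
Because the drug influences viral load, viral load is a post-treatment mediator, not a confounder. Stratifying on it would bias the estimate; the causal effect is the crude pooled difference.
So P(outcome | do(Drug Z)) is just the pooled rate for Drug Z: 233/500 = 0.466.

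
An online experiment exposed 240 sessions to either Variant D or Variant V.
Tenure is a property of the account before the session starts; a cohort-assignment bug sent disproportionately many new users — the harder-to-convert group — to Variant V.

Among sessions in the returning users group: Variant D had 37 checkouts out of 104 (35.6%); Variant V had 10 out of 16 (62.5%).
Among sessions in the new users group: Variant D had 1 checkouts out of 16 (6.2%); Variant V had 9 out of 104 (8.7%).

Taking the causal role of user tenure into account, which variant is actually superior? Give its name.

The stratified and pooled comparisons disagree (Variant V wins within each user tenure; Variant D wins overall), so the answer turns on the causal role of user tenure.
User tenure differs across variants for reasons unrelated to any effect of the variant itself, and it separately predicts the outcome — a classic confounder. We must compare within user tenure levels.
Within each level — returning users: 35.6% vs 62.5%; new users: 6.2% vs 8.7% — Variant V is higher every time.

Variant V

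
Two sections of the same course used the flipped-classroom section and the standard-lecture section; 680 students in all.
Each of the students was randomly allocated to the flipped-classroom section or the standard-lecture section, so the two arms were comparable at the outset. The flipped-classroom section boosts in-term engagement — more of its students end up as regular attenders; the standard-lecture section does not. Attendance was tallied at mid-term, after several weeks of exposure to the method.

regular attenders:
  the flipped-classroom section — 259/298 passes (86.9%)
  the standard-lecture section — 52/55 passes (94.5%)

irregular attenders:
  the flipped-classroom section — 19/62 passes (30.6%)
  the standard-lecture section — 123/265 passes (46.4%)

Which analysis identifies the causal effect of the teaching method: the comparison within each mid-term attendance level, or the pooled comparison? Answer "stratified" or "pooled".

pooled

the standard-lecture section is higher inside every mid-term attendance stratum but the flipped-classroom section is higher in aggregate. Whether to stratify depends on how mid-term attendance relates to the teaching method.
Stratifying would compare teaching methods among students the teaching methods themselves sorted into mid-term attendance groups — a form of selection on an intermediate. The unconditioned pooled rates give the total causal effect.
Pooled: the flipped-classroom section 77.2% vs the standard-lecture section 54.7%; the flipped-classroom section is higher overall.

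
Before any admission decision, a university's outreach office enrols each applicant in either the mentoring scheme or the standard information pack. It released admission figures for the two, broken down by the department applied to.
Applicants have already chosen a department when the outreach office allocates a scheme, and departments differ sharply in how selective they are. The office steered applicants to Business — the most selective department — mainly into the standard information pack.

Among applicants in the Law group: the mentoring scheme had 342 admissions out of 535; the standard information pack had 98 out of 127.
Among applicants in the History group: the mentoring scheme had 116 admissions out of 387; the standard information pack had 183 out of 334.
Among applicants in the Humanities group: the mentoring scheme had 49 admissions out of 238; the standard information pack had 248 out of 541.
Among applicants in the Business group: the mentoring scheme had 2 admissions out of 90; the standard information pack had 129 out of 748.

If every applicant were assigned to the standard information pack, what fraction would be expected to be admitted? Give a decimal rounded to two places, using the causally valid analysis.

The imbalance in department arose from how applicants were allocated, not from anything the outreach scheme did; and department independently affects the outcome. The pooled gap is confounded — condition on department.
Standardising the standard information pack to the population department mix: 0.221·98/127 + 0.240·183/334 + 0.260·248/541 + 0.279·129/748 = 0.469.

0.47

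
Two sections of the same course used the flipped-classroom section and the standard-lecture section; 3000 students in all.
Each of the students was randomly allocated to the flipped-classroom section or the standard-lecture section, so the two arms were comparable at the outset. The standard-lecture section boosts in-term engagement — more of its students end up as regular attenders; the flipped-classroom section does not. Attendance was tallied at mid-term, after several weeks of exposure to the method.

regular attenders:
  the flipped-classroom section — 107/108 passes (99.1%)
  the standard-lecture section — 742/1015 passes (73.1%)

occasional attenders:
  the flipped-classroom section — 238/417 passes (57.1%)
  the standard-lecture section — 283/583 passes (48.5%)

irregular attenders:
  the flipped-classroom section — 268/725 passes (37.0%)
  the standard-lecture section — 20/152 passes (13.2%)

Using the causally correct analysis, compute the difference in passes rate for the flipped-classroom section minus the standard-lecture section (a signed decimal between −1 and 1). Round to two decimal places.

-0.11

The mid-term attendance-specific comparison favours the flipped-classroom section throughout, but the pooled figures favour the standard-lecture section. The question is whether to condition on mid-term attendance.
Stratifying would compare teaching methods among students the teaching methods themselves sorted into mid-term attendance groups — a form of selection on an intermediate. The unconditioned pooled rates give the total causal effect.
The causal difference is the pooled difference: 0.490 − 0.597 = -0.107.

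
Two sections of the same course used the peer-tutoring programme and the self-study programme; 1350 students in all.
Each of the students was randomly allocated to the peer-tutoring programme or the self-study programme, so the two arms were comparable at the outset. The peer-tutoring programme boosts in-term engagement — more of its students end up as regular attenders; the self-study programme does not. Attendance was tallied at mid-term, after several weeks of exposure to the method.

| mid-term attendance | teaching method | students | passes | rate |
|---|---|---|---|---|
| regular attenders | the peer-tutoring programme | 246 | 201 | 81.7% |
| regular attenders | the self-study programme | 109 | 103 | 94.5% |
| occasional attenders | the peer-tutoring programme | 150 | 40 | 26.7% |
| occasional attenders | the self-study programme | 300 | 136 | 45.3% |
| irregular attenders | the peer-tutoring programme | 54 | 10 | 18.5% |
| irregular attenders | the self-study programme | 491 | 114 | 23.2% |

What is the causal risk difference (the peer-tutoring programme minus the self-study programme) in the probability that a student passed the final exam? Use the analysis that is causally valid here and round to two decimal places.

+0.17

The mid-term attendance-specific comparison favours the self-study programme throughout, but the pooled figures favour the peer-tutoring programme. The question is whether to condition on mid-term attendance.
Stratifying would compare teaching methods among students the teaching methods themselves sorted into mid-term attendance groups — a form of selection on an intermediate. The unconditioned pooled rates give the total causal effect.
The causal difference is the pooled difference: 0.558 − 0.392 = +0.166.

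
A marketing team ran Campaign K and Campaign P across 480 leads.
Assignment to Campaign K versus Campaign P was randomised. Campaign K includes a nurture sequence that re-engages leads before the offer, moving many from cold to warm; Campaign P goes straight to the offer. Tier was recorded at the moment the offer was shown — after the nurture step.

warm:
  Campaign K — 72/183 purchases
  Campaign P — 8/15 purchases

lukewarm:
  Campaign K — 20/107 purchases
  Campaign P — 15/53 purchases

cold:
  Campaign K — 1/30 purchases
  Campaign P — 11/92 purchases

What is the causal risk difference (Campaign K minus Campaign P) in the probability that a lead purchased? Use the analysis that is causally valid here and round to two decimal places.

+0.08

The distribution of engagement tier is itself part of what the campaign does — it is an intermediate outcome. Holding it fixed would remove that part of the effect; the total effect is the pooled difference.
The causal difference is the pooled difference: 0.291 − 0.212 = +0.078.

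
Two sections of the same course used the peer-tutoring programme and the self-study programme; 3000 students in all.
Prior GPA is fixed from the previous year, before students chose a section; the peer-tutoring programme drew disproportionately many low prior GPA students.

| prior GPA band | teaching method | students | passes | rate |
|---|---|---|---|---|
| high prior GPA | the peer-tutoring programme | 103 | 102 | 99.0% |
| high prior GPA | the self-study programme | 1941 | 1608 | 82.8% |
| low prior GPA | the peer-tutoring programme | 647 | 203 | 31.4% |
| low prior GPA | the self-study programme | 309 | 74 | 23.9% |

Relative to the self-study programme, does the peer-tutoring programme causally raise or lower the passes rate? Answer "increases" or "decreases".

increases

Prior GPA band is set before the teaching method has any effect — it is not caused by the teaching method — and it independently drives the outcome. That makes it a confounder, so the causal comparison is within prior GPA band levels.
Within each level — high prior GPA: 99.0% vs 82.8%; low prior GPA: 31.4% vs 23.9% — the peer-tutoring programme is higher every time.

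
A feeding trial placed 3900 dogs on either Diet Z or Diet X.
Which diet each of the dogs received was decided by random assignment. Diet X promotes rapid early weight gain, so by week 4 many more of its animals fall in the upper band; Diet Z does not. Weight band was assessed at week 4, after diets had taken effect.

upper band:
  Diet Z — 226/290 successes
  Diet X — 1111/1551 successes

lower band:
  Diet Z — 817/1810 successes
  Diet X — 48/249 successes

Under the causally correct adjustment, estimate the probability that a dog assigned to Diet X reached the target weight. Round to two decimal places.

0.64

Week-4 weight band here is a post-treatment variable shaped by the diet; conditioning on it would introduce bias rather than remove it. The overall comparison is the causal one.
So P(outcome | do(Diet X)) is just the pooled rate for Diet X: 1159/1800 = 0.644.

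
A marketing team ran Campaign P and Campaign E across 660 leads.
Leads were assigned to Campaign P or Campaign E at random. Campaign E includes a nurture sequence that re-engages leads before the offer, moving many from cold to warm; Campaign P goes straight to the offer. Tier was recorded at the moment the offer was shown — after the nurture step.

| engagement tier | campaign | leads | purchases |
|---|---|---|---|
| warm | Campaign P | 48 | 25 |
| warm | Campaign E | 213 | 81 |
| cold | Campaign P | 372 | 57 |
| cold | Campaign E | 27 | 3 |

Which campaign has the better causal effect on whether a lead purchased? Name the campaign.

Campaign E

Stratifying would compare campaigns among leads the campaigns themselves sorted into engagement tier groups — a form of selection on an intermediate. The unconditioned pooled rates give the total causal effect.
Pooled: Campaign P 19.5% vs Campaign E 35.0%; Campaign E is higher overall.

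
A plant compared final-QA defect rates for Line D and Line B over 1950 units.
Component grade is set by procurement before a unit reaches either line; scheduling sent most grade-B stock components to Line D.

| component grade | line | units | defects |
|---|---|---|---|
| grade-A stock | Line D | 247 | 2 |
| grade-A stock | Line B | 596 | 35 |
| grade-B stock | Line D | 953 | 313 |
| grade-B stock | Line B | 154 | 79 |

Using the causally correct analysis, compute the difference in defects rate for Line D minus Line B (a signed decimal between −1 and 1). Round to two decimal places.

-0.13

Since component grade is a pre-existing factor (not a product of the line) and it affects the outcome on its own, it is a confounder. The stratified rates, not the pooled rate, identify the causal effect.
Adjusting over the population distribution of component grade: 0.432·(0.008−0.059) + 0.568·(0.328−0.513) = -0.127.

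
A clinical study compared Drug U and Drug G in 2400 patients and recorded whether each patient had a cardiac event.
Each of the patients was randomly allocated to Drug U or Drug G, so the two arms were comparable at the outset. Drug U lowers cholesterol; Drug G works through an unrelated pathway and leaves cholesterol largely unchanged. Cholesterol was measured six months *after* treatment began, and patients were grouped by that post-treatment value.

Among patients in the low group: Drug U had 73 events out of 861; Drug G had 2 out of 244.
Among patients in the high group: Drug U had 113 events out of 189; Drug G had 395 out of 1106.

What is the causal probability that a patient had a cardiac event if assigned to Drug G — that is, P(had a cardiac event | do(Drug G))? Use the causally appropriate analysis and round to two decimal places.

0.29

The distribution of cholesterol is itself part of what the drug does — it is an intermediate outcome. Holding it fixed would remove that part of the effect; the total effect is the pooled difference.
So P(outcome | do(Drug G)) is just the pooled rate for Drug G: 397/1350 = 0.294.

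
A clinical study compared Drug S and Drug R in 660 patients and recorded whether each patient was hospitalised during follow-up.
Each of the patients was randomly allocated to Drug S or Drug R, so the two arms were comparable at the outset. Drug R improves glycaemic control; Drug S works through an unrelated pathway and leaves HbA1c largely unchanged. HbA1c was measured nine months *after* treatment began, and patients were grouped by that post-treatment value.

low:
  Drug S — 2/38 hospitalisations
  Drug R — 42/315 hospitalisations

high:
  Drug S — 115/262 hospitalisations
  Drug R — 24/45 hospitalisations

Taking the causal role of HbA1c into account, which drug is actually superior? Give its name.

Drug R

HbA1c lies on the pathway drug → HbA1c → outcome, so adjusting for it blocks the indirect effect. For the total causal effect of drug, use the unadjusted pooled rates.
Pooled: Drug S 39.0% vs Drug R 18.3%; Drug R is lower overall.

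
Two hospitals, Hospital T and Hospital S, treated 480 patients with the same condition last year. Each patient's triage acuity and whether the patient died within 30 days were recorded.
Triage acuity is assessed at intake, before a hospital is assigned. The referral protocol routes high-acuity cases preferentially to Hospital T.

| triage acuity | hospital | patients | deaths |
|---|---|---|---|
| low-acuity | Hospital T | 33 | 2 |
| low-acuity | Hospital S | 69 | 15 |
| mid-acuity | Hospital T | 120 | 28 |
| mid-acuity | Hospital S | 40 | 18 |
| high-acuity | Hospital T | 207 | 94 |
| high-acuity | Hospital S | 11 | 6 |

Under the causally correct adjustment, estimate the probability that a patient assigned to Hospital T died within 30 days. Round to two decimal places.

0.30

Within every triage acuity level Hospital T has the lower rate, yet pooled Hospital S does — Simpson's reversal.
Here triage acuity is a common cause — it drives both which hospital a case falls under and the outcome. The crude comparison mixes populations; the stratum-specific rates are the causally relevant ones.
Standardising Hospital T to the population triage acuity mix: 0.212·2/33 + 0.333·28/120 + 0.454·94/207 = 0.297.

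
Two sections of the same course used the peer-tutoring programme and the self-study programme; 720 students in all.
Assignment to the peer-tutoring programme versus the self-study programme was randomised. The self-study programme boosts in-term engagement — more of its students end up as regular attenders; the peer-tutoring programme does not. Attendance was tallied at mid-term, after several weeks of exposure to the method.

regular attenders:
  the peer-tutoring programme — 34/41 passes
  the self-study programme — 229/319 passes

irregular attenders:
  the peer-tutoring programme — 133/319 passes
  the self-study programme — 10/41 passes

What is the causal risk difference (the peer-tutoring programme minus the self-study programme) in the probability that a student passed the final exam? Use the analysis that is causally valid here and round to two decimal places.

Mid-term attendance lies on the pathway teaching method → mid-term attendance → outcome, so adjusting for it blocks the indirect effect. For the total causal effect of teaching method, use the unadjusted pooled rates.
The causal difference is the pooled difference: 0.464 − 0.664 = -0.200.

-0.20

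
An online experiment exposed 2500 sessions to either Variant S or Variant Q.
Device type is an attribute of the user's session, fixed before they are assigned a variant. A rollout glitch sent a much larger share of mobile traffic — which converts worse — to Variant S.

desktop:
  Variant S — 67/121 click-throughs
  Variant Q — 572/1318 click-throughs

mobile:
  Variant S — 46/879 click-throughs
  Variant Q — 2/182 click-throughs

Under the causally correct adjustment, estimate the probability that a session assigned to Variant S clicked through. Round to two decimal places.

Device type differs across variants for reasons unrelated to any effect of the variant itself, and it separately predicts the outcome — a classic confounder. We must compare within device type levels.
Standardising Variant S to the population device type mix: 0.576·67/121 + 0.424·46/879 = 0.341.

0.34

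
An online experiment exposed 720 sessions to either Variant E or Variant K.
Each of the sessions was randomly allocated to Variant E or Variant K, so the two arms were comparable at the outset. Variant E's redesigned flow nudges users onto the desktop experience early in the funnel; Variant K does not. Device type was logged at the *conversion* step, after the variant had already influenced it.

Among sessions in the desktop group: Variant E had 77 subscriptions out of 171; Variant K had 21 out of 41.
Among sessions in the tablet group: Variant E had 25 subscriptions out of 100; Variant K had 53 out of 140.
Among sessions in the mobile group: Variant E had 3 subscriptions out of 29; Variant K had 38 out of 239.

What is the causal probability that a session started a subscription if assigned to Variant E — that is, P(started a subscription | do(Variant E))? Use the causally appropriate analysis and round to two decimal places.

Variant K is higher inside every device type stratum but Variant E is higher in aggregate. Whether to stratify depends on how device type relates to the variant.
Device type is recorded after the variant and is itself shifted by it — it sits on the causal path from variant to outcome. Conditioning on a mediator would strip out part of the effect we want; the pooled comparison gives the total causal effect.
So P(outcome | do(Variant E)) is just the pooled rate for Variant E: 105/300 = 0.350.

0.35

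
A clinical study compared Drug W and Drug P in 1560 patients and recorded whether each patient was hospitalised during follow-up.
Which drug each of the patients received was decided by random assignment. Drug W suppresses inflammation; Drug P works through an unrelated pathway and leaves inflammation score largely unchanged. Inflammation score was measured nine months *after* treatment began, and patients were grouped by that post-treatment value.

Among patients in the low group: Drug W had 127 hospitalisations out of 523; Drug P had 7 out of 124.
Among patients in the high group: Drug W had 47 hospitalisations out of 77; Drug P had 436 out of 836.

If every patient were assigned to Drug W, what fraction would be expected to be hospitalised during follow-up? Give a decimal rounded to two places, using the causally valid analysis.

Drug P is lower inside every inflammation score stratum but Drug W is lower in aggregate. Whether to stratify depends on how inflammation score relates to the drug.
The distribution of inflammation score is itself part of what the drug does — it is an intermediate outcome. Holding it fixed would remove that part of the effect; the total effect is the pooled difference.
So P(outcome | do(Drug W)) is just the pooled rate for Drug W: 174/600 = 0.290.

0.29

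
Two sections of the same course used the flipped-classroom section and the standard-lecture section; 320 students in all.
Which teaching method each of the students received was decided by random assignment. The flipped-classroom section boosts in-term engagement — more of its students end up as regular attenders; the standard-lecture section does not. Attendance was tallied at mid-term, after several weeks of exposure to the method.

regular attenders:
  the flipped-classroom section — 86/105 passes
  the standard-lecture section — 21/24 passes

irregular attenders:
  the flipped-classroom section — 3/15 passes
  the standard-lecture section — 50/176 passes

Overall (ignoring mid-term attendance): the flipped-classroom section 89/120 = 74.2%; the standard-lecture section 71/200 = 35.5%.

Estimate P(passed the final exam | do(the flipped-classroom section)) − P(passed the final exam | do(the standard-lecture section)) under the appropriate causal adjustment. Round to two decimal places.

+0.39

Within every mid-term attendance level the standard-lecture section has the higher rate, yet pooled the flipped-classroom section does — Simpson's reversal.
Stratifying would compare teaching methods among students the teaching methods themselves sorted into mid-term attendance groups — a form of selection on an intermediate. The unconditioned pooled rates give the total causal effect.
The causal difference is the pooled difference: 0.742 − 0.355 = +0.387.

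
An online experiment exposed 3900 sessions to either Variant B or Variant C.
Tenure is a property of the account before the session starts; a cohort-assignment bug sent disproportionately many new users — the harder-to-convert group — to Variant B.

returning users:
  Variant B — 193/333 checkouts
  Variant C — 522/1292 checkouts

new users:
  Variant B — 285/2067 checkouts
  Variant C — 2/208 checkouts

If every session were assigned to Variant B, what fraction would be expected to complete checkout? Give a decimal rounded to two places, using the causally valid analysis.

0.32

The imbalance in user tenure arose from how sessions were allocated, not from anything the variant did; and user tenure independently affects the outcome. The pooled gap is confounded — condition on user tenure.
Standardising Variant B to the population user tenure mix: 0.417·193/333 + 0.583·285/2067 = 0.322.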